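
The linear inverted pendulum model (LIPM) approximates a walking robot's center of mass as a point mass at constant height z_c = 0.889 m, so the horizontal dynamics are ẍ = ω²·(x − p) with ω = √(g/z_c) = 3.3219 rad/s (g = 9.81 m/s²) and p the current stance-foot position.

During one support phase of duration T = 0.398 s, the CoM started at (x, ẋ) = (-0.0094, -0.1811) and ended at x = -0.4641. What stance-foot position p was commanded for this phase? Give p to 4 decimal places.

ωT = 3.3219·0.398 = 1.322116; cosh(ωT) = 2.008961, sinh(ωT) = 1.742391
x(T) = p + (x₀−p)·cosh(ωT) + (ẋ₀/ω)·sinh(ωT) ⇒ p·(1 − cosh) = x(T) − x₀·cosh − (ẋ₀/ω)·sinh
numerator   = -0.4641 − (-0.0094)·2.008961 − (-0.1811/3.3219)·1.742391 = -0.350226
denominator = 1 − 2.008961 = -1.008961
p = -0.350226 / -1.008961 = 0.3471

p = 0.3471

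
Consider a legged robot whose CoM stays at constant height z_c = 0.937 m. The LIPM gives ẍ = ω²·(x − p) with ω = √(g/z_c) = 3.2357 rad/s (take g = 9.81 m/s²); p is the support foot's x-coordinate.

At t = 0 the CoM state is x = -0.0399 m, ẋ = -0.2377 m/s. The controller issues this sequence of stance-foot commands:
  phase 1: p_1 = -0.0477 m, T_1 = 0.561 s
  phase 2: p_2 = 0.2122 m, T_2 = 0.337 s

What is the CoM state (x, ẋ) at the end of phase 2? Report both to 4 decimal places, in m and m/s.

x = -0.8160, ẋ = -3.0587

phase 1: p=-0.0477, T=0.561, ωT=1.815228, cosh=3.152638, sinh=2.989837; start (x,ẋ)=(-0.039900, -0.237700) → end (x,ẋ)=(-0.242748, -0.673923)
phase 2: p=0.2122, T=0.337, ωT=1.090431, cosh=1.655814, sinh=1.319742; start (x,ẋ)=(-0.242748, -0.673923) → end (x,ẋ)=(-0.815981, -3.058651)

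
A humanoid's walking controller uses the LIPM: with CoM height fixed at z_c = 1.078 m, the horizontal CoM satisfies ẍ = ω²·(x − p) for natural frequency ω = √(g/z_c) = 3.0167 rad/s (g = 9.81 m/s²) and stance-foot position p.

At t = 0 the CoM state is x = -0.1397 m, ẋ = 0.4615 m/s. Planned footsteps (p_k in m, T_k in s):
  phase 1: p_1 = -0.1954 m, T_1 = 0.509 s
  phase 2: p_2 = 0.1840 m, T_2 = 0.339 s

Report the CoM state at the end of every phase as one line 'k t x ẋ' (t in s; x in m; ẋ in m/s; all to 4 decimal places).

phase 1: p=-0.1954, T=0.509, ωT=1.535500, cosh=2.429498, sinh=2.214150; start (x,ẋ)=(-0.139700, 0.461500) → end (x,ẋ)=(0.278648, 1.493257)
phase 2: p=0.1840, T=0.339, ωT=1.022661, cosh=1.570111, sinh=1.210474; start (x,ẋ)=(0.278648, 1.493257) → end (x,ẋ)=(0.931788, 2.690198)

1 0.5090 0.2786 1.4933
2 0.8480 0.9318 2.6902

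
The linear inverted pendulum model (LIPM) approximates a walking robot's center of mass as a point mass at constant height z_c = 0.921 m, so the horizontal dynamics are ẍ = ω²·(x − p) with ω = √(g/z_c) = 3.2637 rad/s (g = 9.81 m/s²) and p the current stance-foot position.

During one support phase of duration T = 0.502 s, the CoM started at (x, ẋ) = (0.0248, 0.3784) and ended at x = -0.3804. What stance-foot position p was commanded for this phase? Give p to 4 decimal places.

p = 0.4392

ωT = 3.2637·0.502 = 1.638377; cosh(ωT) = 2.670553, sinh(ωT) = 2.476258
x(T) = p + (x₀−p)·cosh(ωT) + (ẋ₀/ω)·sinh(ωT) ⇒ p·(1 − cosh) = x(T) − x₀·cosh − (ẋ₀/ω)·sinh
numerator   = -0.3804 − (0.0248)·2.670553 − (0.3784/3.2637)·2.476258 = -0.733732
denominator = 1 − 2.670553 = -1.670553
p = -0.733732 / -1.670553 = 0.4392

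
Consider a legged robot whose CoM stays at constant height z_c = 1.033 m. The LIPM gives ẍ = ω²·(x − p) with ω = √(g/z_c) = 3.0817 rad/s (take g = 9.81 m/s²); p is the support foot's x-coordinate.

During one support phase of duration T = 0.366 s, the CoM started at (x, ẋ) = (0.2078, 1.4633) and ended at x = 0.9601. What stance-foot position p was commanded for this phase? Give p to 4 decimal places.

p = 0.0723

ωT = 3.0817·0.366 = 1.127902; cosh(ωT) = 1.706440, sinh(ωT) = 1.382729
x(T) = p + (x₀−p)·cosh(ωT) + (ẋ₀/ω)·sinh(ωT) ⇒ p·(1 − cosh) = x(T) − x₀·cosh − (ẋ₀/ω)·sinh
numerator   = 0.9601 − (0.2078)·1.706440 − (1.4633/3.0817)·1.382729 = -0.051067
denominator = 1 − 1.706440 = -0.706440
p = -0.051067 / -0.706440 = 0.0723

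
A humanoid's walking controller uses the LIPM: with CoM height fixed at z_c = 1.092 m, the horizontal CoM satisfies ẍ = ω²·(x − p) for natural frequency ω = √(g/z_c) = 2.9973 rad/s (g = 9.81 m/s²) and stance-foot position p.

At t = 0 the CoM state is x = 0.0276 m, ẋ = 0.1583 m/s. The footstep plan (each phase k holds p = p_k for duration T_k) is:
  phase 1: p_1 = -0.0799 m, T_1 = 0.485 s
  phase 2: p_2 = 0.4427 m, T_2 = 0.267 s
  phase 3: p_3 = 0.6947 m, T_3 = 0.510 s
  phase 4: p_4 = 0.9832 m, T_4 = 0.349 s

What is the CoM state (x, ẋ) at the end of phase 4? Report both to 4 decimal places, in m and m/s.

phase 1: p=-0.0799, T=0.485, ωT=1.453690, cosh=2.256291, sinh=2.022585; start (x,ẋ)=(0.027600, 0.158300) → end (x,ẋ)=(0.269473, 1.008868)
phase 2: p=0.4427, T=0.267, ωT=0.800279, cosh=1.337683, sinh=0.888479; start (x,ẋ)=(0.269473, 1.008868) → end (x,ẋ)=(0.510032, 0.888233)
phase 3: p=0.6947, T=0.510, ωT=1.528623, cosh=2.414328, sinh=2.197494; start (x,ẋ)=(0.510032, 0.888233) → end (x,ẋ)=(0.900066, 0.928160)
phase 4: p=0.9832, T=0.349, ωT=1.046058, cosh=1.598864, sinh=1.247544; start (x,ẋ)=(0.900066, 0.928160) → end (x,ẋ)=(1.236601, 1.173140)

x = 1.2366, ẋ = 1.1731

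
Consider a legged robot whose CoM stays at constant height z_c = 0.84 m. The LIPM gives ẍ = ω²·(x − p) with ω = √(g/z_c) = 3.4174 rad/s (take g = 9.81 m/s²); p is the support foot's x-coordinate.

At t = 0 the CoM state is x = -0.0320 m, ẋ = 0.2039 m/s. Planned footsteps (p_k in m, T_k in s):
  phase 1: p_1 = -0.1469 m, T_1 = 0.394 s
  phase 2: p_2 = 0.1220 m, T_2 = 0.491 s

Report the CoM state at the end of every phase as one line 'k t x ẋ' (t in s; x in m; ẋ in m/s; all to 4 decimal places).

phase 1: p=-0.1469, T=0.394, ωT=1.346456, cosh=2.051969, sinh=1.791808; start (x,ẋ)=(-0.032000, 0.203900) → end (x,ẋ)=(0.195780, 1.121967)
phase 2: p=0.1220, T=0.491, ωT=1.677943, cosh=2.770645, sinh=2.583887; start (x,ẋ)=(0.195780, 1.121967) → end (x,ẋ)=(1.174734, 3.760061)

1 0.3940 0.1958 1.1220
2 0.8850 1.1747 3.7601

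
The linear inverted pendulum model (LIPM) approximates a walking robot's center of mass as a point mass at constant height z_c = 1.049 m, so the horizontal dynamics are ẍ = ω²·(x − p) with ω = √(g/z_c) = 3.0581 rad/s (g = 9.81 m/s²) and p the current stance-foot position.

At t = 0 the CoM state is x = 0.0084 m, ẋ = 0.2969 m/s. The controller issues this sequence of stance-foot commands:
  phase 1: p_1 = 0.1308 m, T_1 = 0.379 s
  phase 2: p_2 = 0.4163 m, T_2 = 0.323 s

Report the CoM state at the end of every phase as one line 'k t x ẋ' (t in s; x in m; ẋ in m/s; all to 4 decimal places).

1 0.3790 0.0560 -0.0180
2 0.7020 -0.1413 -1.3016

phase 1: p=0.1308, T=0.379, ωT=1.159020, cosh=1.750301, sinh=1.436507; start (x,ẋ)=(0.008400, 0.296900) → end (x,ẋ)=(0.056029, -0.018037)
phase 2: p=0.4163, T=0.323, ωT=0.987766, cosh=1.528819, sinh=1.156411; start (x,ẋ)=(0.056029, -0.018037) → end (x,ẋ)=(-0.141310, -1.301646)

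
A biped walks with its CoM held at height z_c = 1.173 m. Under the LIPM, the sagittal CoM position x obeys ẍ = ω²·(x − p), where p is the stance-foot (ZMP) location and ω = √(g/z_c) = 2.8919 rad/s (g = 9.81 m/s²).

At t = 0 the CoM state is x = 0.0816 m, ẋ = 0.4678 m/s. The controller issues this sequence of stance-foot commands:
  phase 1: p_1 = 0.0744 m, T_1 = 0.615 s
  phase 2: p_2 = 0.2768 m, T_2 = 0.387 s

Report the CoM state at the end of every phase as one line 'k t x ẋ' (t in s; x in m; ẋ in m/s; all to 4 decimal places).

1 0.6150 0.5616 1.4843
2 1.0020 1.4614 3.6416

phase 1: p=0.0744, T=0.615, ωT=1.778519, cosh=3.044983, sinh=2.876095; start (x,ẋ)=(0.081600, 0.467800) → end (x,ẋ)=(0.561567, 1.484328)
phase 2: p=0.2768, T=0.387, ωT=1.119165, cosh=1.694425, sinh=1.367872; start (x,ẋ)=(0.561567, 1.484328) → end (x,ẋ)=(1.461406, 3.641550)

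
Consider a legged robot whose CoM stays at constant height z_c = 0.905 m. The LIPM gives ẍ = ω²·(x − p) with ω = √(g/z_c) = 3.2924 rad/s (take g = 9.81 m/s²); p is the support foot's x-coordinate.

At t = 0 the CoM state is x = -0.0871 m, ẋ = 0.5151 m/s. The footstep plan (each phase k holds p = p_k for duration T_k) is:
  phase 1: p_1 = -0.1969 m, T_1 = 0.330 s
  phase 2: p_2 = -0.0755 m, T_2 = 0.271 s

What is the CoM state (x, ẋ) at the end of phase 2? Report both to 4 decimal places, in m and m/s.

x = 0.7112, ẋ = 2.7752

phase 1: p=-0.1969, T=0.330, ωT=1.086492, cosh=1.650628, sinh=1.313230; start (x,ẋ)=(-0.087100, 0.515100) → end (x,ẋ)=(0.189795, 1.324979)
phase 2: p=-0.0755, T=0.271, ωT=0.892240, cosh=1.425164, sinh=1.015427; start (x,ẋ)=(0.189795, 1.324979) → end (x,ẋ)=(0.711234, 2.775246)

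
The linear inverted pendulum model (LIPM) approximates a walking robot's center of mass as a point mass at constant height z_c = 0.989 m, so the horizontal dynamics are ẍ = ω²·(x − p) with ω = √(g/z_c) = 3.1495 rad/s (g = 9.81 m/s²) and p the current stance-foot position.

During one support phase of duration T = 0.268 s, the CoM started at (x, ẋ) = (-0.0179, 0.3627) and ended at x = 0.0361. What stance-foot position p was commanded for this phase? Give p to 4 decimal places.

p = 0.1281

ωT = 3.1495·0.268 = 0.844066; cosh(ωT) = 1.377882, sinh(ωT) = 0.947923
x(T) = p + (x₀−p)·cosh(ωT) + (ẋ₀/ω)·sinh(ωT) ⇒ p·(1 − cosh) = x(T) − x₀·cosh − (ẋ₀/ω)·sinh
numerator   = 0.0361 − (-0.0179)·1.377882 − (0.3627/3.1495)·0.947923 = -0.048400
denominator = 1 − 1.377882 = -0.377882
p = -0.048400 / -0.377882 = 0.1281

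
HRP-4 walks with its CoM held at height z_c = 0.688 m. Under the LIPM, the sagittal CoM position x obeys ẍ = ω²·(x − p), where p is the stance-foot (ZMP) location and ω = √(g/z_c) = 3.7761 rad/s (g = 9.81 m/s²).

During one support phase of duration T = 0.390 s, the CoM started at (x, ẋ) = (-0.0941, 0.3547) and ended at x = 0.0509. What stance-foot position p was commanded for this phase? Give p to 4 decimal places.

p = -0.0562

ωT = 3.7761·0.390 = 1.472679; cosh(ωT) = 2.295106, sinh(ωT) = 2.065796
x(T) = p + (x₀−p)·cosh(ωT) + (ẋ₀/ω)·sinh(ωT) ⇒ p·(1 − cosh) = x(T) − x₀·cosh − (ẋ₀/ω)·sinh
numerator   = 0.0509 − (-0.0941)·2.295106 − (0.3547/3.7761)·2.065796 = 0.072823
denominator = 1 − 2.295106 = -1.295106
p = 0.072823 / -1.295106 = -0.0562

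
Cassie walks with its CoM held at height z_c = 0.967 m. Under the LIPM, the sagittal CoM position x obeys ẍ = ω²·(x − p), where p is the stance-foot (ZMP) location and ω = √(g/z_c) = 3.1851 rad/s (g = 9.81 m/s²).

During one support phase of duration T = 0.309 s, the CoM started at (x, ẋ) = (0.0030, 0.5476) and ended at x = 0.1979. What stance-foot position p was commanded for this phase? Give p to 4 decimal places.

p = 0.0087

ωT = 3.1851·0.309 = 0.984196; cosh(ωT) = 1.524700, sinh(ωT) = 1.150960
x(T) = p + (x₀−p)·cosh(ωT) + (ẋ₀/ω)·sinh(ωT) ⇒ p·(1 − cosh) = x(T) − x₀·cosh − (ẋ₀/ω)·sinh
numerator   = 0.1979 − (0.0030)·1.524700 − (0.5476/3.1851)·1.150960 = -0.004553
denominator = 1 − 1.524700 = -0.524700
p = -0.004553 / -0.524700 = 0.0087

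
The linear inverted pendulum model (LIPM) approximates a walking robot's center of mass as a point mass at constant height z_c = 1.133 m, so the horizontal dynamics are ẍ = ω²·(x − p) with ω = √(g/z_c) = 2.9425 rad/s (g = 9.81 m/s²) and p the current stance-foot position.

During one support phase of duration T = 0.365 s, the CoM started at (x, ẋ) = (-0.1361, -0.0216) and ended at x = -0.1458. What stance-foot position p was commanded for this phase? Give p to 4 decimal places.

p = -0.1358

ωT = 2.9425·0.365 = 1.074013; cosh(ωT) = 1.634368, sinh(ωT) = 1.292733
x(T) = p + (x₀−p)·cosh(ωT) + (ẋ₀/ω)·sinh(ωT) ⇒ p·(1 − cosh) = x(T) − x₀·cosh − (ẋ₀/ω)·sinh
numerator   = -0.1458 − (-0.1361)·1.634368 − (-0.0216/2.9425)·1.292733 = 0.086127
denominator = 1 − 1.634368 = -0.634368
p = 0.086127 / -0.634368 = -0.1358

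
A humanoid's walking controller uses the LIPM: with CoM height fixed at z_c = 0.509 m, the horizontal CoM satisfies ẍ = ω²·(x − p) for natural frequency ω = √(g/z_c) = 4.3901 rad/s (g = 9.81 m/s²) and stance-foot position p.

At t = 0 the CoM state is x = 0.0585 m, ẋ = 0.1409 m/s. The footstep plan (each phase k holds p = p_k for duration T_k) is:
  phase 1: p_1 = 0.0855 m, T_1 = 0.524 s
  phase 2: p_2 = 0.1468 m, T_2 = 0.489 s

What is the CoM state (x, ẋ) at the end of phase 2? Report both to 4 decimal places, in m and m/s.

phase 1: p=0.0855, T=0.524, ωT=2.300412, cosh=5.039257, sinh=4.939040; start (x,ẋ)=(0.058500, 0.140900) → end (x,ẋ)=(0.107958, 0.124594)
phase 2: p=0.1468, T=0.489, ωT=2.146759, cosh=4.336971, sinh=4.220108; start (x,ẋ)=(0.107958, 0.124594) → end (x,ẋ)=(0.098114, -0.179251)

x = 0.0981, ẋ = -0.1793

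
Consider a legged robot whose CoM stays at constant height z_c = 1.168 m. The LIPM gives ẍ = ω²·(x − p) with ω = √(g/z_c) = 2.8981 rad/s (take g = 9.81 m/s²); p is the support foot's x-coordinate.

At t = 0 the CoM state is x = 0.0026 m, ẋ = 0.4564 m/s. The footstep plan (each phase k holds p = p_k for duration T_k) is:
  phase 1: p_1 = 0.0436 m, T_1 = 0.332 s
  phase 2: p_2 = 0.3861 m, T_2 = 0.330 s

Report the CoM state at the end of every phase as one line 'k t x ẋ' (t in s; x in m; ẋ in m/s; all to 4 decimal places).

phase 1: p=0.0436, T=0.332, ωT=0.962169, cosh=1.499716, sinh=1.117652; start (x,ẋ)=(0.002600, 0.456400) → end (x,ẋ)=(0.158122, 0.551668)
phase 2: p=0.3861, T=0.330, ωT=0.956373, cosh=1.493263, sinh=1.108978; start (x,ẋ)=(0.158122, 0.551668) → end (x,ẋ)=(0.256769, 0.091081)

1 0.3320 0.1581 0.5517
2 0.6620 0.2568 0.0911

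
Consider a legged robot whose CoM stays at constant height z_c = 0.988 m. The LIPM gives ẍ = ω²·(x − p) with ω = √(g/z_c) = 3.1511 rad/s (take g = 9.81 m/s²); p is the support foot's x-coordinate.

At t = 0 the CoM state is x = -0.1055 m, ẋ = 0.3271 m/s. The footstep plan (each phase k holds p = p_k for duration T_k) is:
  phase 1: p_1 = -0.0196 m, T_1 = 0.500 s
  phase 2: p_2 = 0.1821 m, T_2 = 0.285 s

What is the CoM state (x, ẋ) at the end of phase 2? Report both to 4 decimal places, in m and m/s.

x = -0.0083, ẋ = -0.2908

phase 1: p=-0.0196, T=0.500, ωT=1.575550, cosh=2.520146, sinh=2.313253; start (x,ẋ)=(-0.105500, 0.327100) → end (x,ẋ)=(0.004047, 0.198190)
phase 2: p=0.1821, T=0.285, ωT=0.898063, cosh=1.431101, sinh=1.023743; start (x,ẋ)=(0.004047, 0.198190) → end (x,ẋ)=(-0.008324, -0.290756)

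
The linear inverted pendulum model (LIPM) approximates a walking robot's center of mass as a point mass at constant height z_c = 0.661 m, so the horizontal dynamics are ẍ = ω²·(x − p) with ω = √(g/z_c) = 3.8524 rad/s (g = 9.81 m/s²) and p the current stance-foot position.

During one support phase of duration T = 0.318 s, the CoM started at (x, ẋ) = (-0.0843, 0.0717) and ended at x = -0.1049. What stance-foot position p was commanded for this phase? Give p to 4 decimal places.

ωT = 3.8524·0.318 = 1.225063; cosh(ωT) = 1.849060, sinh(ωT) = 1.555321
x(T) = p + (x₀−p)·cosh(ωT) + (ẋ₀/ω)·sinh(ωT) ⇒ p·(1 − cosh) = x(T) − x₀·cosh − (ẋ₀/ω)·sinh
numerator   = -0.1049 − (-0.0843)·1.849060 − (0.0717/3.8524)·1.555321 = 0.022028
denominator = 1 − 1.849060 = -0.849060
p = 0.022028 / -0.849060 = -0.0259

p = -0.0259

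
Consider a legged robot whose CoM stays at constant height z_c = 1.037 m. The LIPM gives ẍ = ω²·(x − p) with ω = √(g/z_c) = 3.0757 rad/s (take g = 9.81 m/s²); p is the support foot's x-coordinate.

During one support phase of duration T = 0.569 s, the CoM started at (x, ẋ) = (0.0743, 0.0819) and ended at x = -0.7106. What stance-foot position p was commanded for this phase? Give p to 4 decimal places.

ωT = 3.0757·0.569 = 1.750073; cosh(ωT) = 2.964393, sinh(ωT) = 2.790632
x(T) = p + (x₀−p)·cosh(ωT) + (ẋ₀/ω)·sinh(ωT) ⇒ p·(1 − cosh) = x(T) − x₀·cosh − (ẋ₀/ω)·sinh
numerator   = -0.7106 − (0.0743)·2.964393 − (0.0819/3.0757)·2.790632 = -1.005164
denominator = 1 − 2.964393 = -1.964393
p = -1.005164 / -1.964393 = 0.5117

p = 0.5117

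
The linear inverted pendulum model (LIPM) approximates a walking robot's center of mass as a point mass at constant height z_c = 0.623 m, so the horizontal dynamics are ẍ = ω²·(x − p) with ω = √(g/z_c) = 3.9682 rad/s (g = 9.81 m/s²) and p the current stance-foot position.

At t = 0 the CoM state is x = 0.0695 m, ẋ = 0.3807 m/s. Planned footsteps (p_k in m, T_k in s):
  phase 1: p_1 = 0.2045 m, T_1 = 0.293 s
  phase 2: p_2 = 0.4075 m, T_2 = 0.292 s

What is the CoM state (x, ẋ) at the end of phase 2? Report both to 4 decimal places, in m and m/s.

x = -0.1581, ẋ = -1.9015

phase 1: p=0.2045, T=0.293, ωT=1.162683, cosh=1.755574, sinh=1.442928; start (x,ẋ)=(0.069500, 0.380700) → end (x,ẋ)=(0.105929, -0.104639)
phase 2: p=0.4075, T=0.292, ωT=1.158714, cosh=1.749862, sinh=1.435973; start (x,ẋ)=(0.105929, -0.104639) → end (x,ẋ)=(-0.158074, -1.901527)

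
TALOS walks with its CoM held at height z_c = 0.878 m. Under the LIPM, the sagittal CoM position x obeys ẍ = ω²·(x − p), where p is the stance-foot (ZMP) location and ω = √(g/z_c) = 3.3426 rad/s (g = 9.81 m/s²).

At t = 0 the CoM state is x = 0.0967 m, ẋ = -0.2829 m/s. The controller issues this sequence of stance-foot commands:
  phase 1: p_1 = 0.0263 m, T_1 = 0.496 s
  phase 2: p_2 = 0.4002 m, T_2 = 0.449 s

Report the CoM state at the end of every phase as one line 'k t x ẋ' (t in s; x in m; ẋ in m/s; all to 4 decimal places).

phase 1: p=0.0263, T=0.496, ωT=1.657930, cosh=2.719483, sinh=2.528950; start (x,ẋ)=(0.096700, -0.282900) → end (x,ẋ)=(0.003715, -0.174232)
phase 2: p=0.4002, T=0.449, ωT=1.500827, cosh=2.354172, sinh=2.131227; start (x,ẋ)=(0.003715, -0.174232) → end (x,ẋ)=(-0.644284, -3.234669)

1 0.4960 0.0037 -0.1742
2 0.9450 -0.6443 -3.2347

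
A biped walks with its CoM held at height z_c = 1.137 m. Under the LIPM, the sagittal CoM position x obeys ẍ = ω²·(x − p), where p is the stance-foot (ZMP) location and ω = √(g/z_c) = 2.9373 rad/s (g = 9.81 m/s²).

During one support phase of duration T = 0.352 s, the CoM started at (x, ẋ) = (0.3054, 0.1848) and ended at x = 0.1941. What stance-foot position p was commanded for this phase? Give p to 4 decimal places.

p = 0.6284

ωT = 2.9373·0.352 = 1.033930; cosh(ωT) = 1.583851, sinh(ωT) = 1.228244
x(T) = p + (x₀−p)·cosh(ωT) + (ẋ₀/ω)·sinh(ωT) ⇒ p·(1 − cosh) = x(T) − x₀·cosh − (ẋ₀/ω)·sinh
numerator   = 0.1941 − (0.3054)·1.583851 − (0.1848/2.9373)·1.228244 = -0.366883
denominator = 1 − 1.583851 = -0.583851
p = -0.366883 / -0.583851 = 0.6284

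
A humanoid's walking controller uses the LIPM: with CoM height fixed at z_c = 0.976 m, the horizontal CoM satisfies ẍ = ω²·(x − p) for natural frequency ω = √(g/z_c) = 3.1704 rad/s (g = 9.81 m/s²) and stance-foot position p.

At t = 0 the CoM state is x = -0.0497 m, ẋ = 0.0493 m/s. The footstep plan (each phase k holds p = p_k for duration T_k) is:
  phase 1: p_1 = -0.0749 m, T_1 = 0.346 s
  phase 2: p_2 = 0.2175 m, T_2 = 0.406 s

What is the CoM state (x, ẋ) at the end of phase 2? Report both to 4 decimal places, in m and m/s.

phase 1: p=-0.0749, T=0.346, ωT=1.096958, cosh=1.664464, sinh=1.330579; start (x,ẋ)=(-0.049700, 0.049300) → end (x,ẋ)=(-0.012265, 0.188363)
phase 2: p=0.2175, T=0.406, ωT=1.287182, cosh=1.949306, sinh=1.673259; start (x,ẋ)=(-0.012265, 0.188363) → end (x,ẋ)=(-0.130969, -0.851702)

x = -0.1310, ẋ = -0.8517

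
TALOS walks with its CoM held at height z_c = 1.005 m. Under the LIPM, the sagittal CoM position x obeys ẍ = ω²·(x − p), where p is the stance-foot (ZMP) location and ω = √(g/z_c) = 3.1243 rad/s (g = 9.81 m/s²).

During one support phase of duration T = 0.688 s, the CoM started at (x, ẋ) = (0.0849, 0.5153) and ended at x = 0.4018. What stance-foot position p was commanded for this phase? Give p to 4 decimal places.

ωT = 3.1243·0.688 = 2.149518; cosh(ωT) = 4.348633, sinh(ωT) = 4.232092
x(T) = p + (x₀−p)·cosh(ωT) + (ẋ₀/ω)·sinh(ωT) ⇒ p·(1 − cosh) = x(T) − x₀·cosh − (ẋ₀/ω)·sinh
numerator   = 0.4018 − (0.0849)·4.348633 − (0.5153/3.1243)·4.232092 = -0.665410
denominator = 1 − 4.348633 = -3.348633
p = -0.665410 / -3.348633 = 0.1987

p = 0.1987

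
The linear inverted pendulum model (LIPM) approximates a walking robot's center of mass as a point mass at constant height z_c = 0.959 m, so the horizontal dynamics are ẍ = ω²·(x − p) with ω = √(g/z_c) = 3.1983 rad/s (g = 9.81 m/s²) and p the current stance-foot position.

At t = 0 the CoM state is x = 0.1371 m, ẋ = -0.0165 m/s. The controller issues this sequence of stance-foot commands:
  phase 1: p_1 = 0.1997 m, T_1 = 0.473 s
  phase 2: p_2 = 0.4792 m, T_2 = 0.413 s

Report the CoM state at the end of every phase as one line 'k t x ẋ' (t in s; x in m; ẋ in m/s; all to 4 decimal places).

1 0.4730 0.0396 -0.4716
2 0.8860 -0.6596 -3.3929

phase 1: p=0.1997, T=0.473, ωT=1.512796, cosh=2.379849, sinh=2.159556; start (x,ẋ)=(0.137100, -0.016500) → end (x,ẋ)=(0.039580, -0.471640)
phase 2: p=0.4792, T=0.413, ωT=1.320898, cosh=2.006840, sinh=1.739944; start (x,ẋ)=(0.039580, -0.471640) → end (x,ẋ)=(-0.659629, -3.392929)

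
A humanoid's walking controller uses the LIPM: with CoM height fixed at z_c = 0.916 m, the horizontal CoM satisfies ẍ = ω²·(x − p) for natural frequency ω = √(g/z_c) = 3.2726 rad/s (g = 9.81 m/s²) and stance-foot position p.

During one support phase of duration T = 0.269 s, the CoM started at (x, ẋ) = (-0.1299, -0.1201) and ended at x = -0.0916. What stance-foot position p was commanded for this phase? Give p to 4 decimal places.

ωT = 3.2726·0.269 = 0.880329; cosh(ωT) = 1.413170, sinh(ωT) = 0.998524
x(T) = p + (x₀−p)·cosh(ωT) + (ẋ₀/ω)·sinh(ωT) ⇒ p·(1 − cosh) = x(T) − x₀·cosh − (ẋ₀/ω)·sinh
numerator   = -0.0916 − (-0.1299)·1.413170 − (-0.1201/3.2726)·0.998524 = 0.128615
denominator = 1 − 1.413170 = -0.413170
p = 0.128615 / -0.413170 = -0.3113

p = -0.3113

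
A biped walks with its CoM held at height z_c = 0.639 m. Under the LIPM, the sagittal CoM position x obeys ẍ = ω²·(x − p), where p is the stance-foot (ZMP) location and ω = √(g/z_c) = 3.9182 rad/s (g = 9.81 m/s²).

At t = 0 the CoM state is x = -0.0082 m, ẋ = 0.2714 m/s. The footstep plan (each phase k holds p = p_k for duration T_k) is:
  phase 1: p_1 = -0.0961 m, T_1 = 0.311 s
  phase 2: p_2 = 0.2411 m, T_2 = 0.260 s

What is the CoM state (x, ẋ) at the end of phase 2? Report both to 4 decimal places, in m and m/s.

phase 1: p=-0.0961, T=0.311, ωT=1.218560, cosh=1.838985, sinh=1.543329; start (x,ẋ)=(-0.008200, 0.271400) → end (x,ẋ)=(0.172448, 1.030638)
phase 2: p=0.2411, T=0.260, ωT=1.018732, cosh=1.565367, sinh=1.204314; start (x,ẋ)=(0.172448, 1.030638) → end (x,ẋ)=(0.450415, 1.289375)

x = 0.4504, ẋ = 1.2894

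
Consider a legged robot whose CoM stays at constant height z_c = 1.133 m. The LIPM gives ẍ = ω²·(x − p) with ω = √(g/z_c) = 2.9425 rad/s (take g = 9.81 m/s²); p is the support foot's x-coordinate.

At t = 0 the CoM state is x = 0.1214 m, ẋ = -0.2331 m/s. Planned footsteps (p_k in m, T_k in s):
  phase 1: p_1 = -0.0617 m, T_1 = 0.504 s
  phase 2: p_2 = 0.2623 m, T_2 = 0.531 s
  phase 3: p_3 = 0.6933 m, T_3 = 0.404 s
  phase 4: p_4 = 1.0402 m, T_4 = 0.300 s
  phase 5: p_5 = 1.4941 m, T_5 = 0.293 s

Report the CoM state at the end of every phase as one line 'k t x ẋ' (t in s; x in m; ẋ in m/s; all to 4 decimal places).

1 0.5040 0.1969 0.5858
2 1.0350 0.5536 1.0202
3 1.4390 0.9589 1.2176
4 1.7390 1.3398 1.4841
5 2.0320 1.7695 1.6288

phase 1: p=-0.0617, T=0.504, ωT=1.483020, cosh=2.316592, sinh=2.089641; start (x,ẋ)=(0.121400, -0.233100) → end (x,ẋ)=(0.196930, 0.585842)
phase 2: p=0.2623, T=0.531, ωT=1.562468, cosh=2.490098, sinh=2.280480; start (x,ẋ)=(0.196930, 0.585842) → end (x,ẋ)=(0.553558, 1.020151)
phase 3: p=0.6933, T=0.404, ωT=1.188770, cosh=1.793818, sinh=1.489222; start (x,ẋ)=(0.553558, 1.020151) → end (x,ẋ)=(0.958935, 1.217612)
phase 4: p=1.0402, T=0.300, ωT=0.882750, cosh=1.415591, sinh=1.001947; start (x,ẋ)=(0.958935, 1.217612) → end (x,ẋ)=(1.339770, 1.484054)
phase 5: p=1.4941, T=0.293, ωT=0.862152, cosh=1.395253, sinh=0.973000; start (x,ẋ)=(1.339770, 1.484054) → end (x,ẋ)=(1.769505, 1.628775)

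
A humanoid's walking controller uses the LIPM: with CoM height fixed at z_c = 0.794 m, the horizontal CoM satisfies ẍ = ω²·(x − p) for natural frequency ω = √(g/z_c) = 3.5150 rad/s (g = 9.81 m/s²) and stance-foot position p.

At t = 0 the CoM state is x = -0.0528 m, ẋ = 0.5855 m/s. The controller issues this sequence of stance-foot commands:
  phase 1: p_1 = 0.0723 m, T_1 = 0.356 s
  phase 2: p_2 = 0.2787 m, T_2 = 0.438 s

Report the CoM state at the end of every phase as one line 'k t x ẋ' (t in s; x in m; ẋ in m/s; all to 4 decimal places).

1 0.3560 0.1030 0.4014
2 0.7940 0.1043 -0.3943

phase 1: p=0.0723, T=0.356, ωT=1.251340, cosh=1.890572, sinh=1.604451; start (x,ẋ)=(-0.052800, 0.585500) → end (x,ẋ)=(0.103046, 0.401410)
phase 2: p=0.2787, T=0.438, ωT=1.539570, cosh=2.438529, sinh=2.224056; start (x,ẋ)=(0.103046, 0.401410) → end (x,ẋ)=(0.104348, -0.394336)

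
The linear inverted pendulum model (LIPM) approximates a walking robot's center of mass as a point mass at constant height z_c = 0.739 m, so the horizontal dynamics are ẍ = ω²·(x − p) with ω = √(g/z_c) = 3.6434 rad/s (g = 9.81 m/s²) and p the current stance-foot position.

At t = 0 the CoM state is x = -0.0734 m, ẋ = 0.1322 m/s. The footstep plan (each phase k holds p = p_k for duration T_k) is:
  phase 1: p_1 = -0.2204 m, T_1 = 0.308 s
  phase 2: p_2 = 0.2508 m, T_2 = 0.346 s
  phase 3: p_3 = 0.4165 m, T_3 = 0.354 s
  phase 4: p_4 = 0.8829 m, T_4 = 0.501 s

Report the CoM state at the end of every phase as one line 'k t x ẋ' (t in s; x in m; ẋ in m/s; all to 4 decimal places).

phase 1: p=-0.2204, T=0.308, ωT=1.122167, cosh=1.698539, sinh=1.372965; start (x,ẋ)=(-0.073400, 0.132200) → end (x,ẋ)=(0.079103, 0.959879)
phase 2: p=0.2508, T=0.346, ωT=1.260616, cosh=1.905537, sinh=1.622058; start (x,ẋ)=(0.079103, 0.959879) → end (x,ẋ)=(0.350967, 0.814389)
phase 3: p=0.4165, T=0.354, ωT=1.289764, cosh=1.953632, sinh=1.678296; start (x,ẋ)=(0.350967, 0.814389) → end (x,ẋ)=(0.663613, 1.190303)
phase 4: p=0.8829, T=0.501, ωT=1.825343, cosh=3.183044, sinh=3.021882; start (x,ẋ)=(0.663613, 1.190303) → end (x,ẋ)=(1.172153, 1.374458)

1 0.3080 0.0791 0.9599
2 0.6540 0.3510 0.8144
3 1.0080 0.6636 1.1903
4 1.5090 1.1722 1.3745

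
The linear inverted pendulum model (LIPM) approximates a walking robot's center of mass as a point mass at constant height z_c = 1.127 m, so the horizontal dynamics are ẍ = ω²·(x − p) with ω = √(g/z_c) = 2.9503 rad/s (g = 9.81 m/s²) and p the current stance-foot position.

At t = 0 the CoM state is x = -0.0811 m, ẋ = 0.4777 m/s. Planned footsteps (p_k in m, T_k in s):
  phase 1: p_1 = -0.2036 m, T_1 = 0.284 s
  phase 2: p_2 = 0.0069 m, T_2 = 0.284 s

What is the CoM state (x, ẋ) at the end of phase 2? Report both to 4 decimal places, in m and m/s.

phase 1: p=-0.2036, T=0.284, ωT=0.837885, cosh=1.372049, sinh=0.939425; start (x,ẋ)=(-0.081100, 0.477700) → end (x,ẋ)=(0.116584, 0.994947)
phase 2: p=0.0069, T=0.284, ωT=0.837885, cosh=1.372049, sinh=0.939425; start (x,ẋ)=(0.116584, 0.994947) → end (x,ẋ)=(0.474199, 1.669113)

x = 0.4742, ẋ = 1.6691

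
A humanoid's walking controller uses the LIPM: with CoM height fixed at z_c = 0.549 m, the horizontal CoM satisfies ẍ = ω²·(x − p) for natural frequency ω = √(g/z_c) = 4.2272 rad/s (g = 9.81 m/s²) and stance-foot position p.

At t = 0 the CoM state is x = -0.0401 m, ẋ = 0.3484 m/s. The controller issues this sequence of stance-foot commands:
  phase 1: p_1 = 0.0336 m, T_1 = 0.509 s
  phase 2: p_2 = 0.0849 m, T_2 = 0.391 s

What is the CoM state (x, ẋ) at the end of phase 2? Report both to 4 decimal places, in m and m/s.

phase 1: p=0.0336, T=0.509, ωT=2.151645, cosh=4.357642, sinh=4.241349; start (x,ẋ)=(-0.040100, 0.348400) → end (x,ẋ)=(0.062008, 0.196833)
phase 2: p=0.0849, T=0.391, ωT=1.652835, cosh=2.706635, sinh=2.515129; start (x,ẋ)=(0.062008, 0.196833) → end (x,ẋ)=(0.140053, 0.289367)

x = 0.1401, ẋ = 0.2894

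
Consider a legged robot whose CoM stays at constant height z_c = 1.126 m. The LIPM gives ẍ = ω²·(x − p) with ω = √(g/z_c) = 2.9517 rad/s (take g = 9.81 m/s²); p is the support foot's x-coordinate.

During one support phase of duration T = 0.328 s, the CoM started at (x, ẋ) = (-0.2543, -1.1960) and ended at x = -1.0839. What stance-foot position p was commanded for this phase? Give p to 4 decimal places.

p = 0.4824

ωT = 2.9517·0.328 = 0.968158; cosh(ωT) = 1.506435, sinh(ωT) = 1.126653
x(T) = p + (x₀−p)·cosh(ωT) + (ẋ₀/ω)·sinh(ωT) ⇒ p·(1 − cosh) = x(T) − x₀·cosh − (ẋ₀/ω)·sinh
numerator   = -1.0839 − (-0.2543)·1.506435 − (-1.1960/2.9517)·1.126653 = -0.244305
denominator = 1 − 1.506435 = -0.506435
p = -0.244305 / -0.506435 = 0.4824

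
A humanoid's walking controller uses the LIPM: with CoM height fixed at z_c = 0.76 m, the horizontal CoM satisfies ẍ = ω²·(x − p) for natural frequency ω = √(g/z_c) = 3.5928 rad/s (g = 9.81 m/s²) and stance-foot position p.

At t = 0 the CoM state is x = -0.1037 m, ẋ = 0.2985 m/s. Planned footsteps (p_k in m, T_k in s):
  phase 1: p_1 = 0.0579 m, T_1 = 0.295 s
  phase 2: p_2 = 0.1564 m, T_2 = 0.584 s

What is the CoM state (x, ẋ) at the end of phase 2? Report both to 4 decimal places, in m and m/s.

phase 1: p=0.0579, T=0.295, ωT=1.059876, cosh=1.616256, sinh=1.269757; start (x,ẋ)=(-0.103700, 0.298500) → end (x,ẋ)=(-0.097792, -0.254764)
phase 2: p=0.1564, T=0.584, ωT=2.098195, cosh=4.137061, sinh=4.014384; start (x,ẋ)=(-0.097792, -0.254764) → end (x,ẋ)=(-1.179866, -4.720154)

x = -1.1799, ẋ = -4.7202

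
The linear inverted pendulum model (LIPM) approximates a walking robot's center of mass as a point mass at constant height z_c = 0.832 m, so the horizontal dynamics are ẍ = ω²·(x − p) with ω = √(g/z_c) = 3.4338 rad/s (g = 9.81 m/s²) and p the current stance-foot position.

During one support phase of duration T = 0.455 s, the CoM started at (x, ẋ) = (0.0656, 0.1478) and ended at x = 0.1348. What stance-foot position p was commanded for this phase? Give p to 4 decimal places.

ωT = 3.4338·0.455 = 1.562379; cosh(ωT) = 2.489896, sinh(ωT) = 2.280260
x(T) = p + (x₀−p)·cosh(ωT) + (ẋ₀/ω)·sinh(ωT) ⇒ p·(1 − cosh) = x(T) − x₀·cosh − (ẋ₀/ω)·sinh
numerator   = 0.1348 − (0.0656)·2.489896 − (0.1478/3.4338)·2.280260 = -0.126686
denominator = 1 − 2.489896 = -1.489896
p = -0.126686 / -1.489896 = 0.0850

p = 0.0850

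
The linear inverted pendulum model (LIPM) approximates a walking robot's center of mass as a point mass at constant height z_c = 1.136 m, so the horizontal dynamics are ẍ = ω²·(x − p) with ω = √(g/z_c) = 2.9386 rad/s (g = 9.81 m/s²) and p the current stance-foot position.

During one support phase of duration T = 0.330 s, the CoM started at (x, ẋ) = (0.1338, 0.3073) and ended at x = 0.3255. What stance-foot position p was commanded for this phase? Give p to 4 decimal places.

p = -0.0111

ωT = 2.9386·0.330 = 0.969738; cosh(ωT) = 1.508218, sinh(ωT) = 1.129036
x(T) = p + (x₀−p)·cosh(ωT) + (ẋ₀/ω)·sinh(ωT) ⇒ p·(1 − cosh) = x(T) − x₀·cosh − (ẋ₀/ω)·sinh
numerator   = 0.3255 − (0.1338)·1.508218 − (0.3073/2.9386)·1.129036 = 0.005633
denominator = 1 − 1.508218 = -0.508218
p = 0.005633 / -0.508218 = -0.0111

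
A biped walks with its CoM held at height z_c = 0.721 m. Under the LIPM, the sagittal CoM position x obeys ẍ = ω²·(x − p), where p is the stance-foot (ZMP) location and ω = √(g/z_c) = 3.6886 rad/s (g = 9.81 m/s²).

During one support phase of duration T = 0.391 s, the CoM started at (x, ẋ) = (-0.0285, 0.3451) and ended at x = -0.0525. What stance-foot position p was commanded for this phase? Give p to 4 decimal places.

p = 0.1424

ωT = 3.6886·0.391 = 1.442243; cosh(ωT) = 2.233284, sinh(ωT) = 1.996887
x(T) = p + (x₀−p)·cosh(ωT) + (ẋ₀/ω)·sinh(ωT) ⇒ p·(1 − cosh) = x(T) − x₀·cosh − (ẋ₀/ω)·sinh
numerator   = -0.0525 − (-0.0285)·2.233284 − (0.3451/3.6886)·1.996887 = -0.175677
denominator = 1 − 2.233284 = -1.233284
p = -0.175677 / -1.233284 = 0.1424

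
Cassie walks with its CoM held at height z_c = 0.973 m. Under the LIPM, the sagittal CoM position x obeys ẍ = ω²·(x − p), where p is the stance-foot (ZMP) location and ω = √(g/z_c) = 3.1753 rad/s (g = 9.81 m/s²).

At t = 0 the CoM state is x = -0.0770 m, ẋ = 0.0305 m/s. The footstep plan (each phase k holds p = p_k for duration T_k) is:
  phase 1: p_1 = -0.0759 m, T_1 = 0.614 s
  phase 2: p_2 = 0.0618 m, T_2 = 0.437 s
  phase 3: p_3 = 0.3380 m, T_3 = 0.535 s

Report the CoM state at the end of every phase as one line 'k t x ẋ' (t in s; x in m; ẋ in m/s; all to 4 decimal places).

phase 1: p=-0.0759, T=0.614, ωT=1.949634, cosh=3.584222, sinh=3.441895; start (x,ẋ)=(-0.077000, 0.030500) → end (x,ẋ)=(-0.046782, 0.097297)
phase 2: p=0.0618, T=0.437, ωT=1.387606, cosh=2.127461, sinh=1.877789; start (x,ẋ)=(-0.046782, 0.097297) → end (x,ẋ)=(-0.111665, -0.440429)
phase 3: p=0.3380, T=0.535, ωT=1.698786, cosh=2.825104, sinh=2.642199; start (x,ẋ)=(-0.111665, -0.440429) → end (x,ẋ)=(-1.298836, -5.016846)

1 0.6140 -0.0468 0.0973
2 1.0510 -0.1117 -0.4404
3 1.5860 -1.2988 -5.0168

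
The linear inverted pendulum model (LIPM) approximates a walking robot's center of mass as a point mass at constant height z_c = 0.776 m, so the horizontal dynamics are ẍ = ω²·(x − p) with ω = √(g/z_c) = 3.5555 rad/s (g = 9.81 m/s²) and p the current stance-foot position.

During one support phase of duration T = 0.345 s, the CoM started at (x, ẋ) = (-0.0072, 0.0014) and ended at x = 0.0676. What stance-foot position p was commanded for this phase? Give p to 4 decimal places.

p = -0.0943

ωT = 3.5555·0.345 = 1.226647; cosh(ωT) = 1.851527, sinh(ωT) = 1.558252
x(T) = p + (x₀−p)·cosh(ωT) + (ẋ₀/ω)·sinh(ωT) ⇒ p·(1 − cosh) = x(T) − x₀·cosh − (ẋ₀/ω)·sinh
numerator   = 0.0676 − (-0.0072)·1.851527 − (0.0014/3.5555)·1.558252 = 0.080317
denominator = 1 − 1.851527 = -0.851527
p = 0.080317 / -0.851527 = -0.0943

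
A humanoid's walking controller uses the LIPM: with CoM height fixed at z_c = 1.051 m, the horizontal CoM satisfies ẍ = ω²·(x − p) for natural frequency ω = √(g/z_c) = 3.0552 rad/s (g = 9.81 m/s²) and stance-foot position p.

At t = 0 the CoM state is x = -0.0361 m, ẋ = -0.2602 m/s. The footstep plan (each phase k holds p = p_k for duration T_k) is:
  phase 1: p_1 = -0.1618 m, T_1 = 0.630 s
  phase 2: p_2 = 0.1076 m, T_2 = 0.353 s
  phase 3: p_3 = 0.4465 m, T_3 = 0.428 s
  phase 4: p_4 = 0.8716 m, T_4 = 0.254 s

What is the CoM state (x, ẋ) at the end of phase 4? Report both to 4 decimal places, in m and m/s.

x = -0.9763, ẋ = -4.8881

phase 1: p=-0.1618, T=0.630, ωT=1.924776, cosh=3.499761, sinh=3.353852; start (x,ẋ)=(-0.036100, -0.260200) → end (x,ẋ)=(-0.007515, 0.377371)
phase 2: p=0.1076, T=0.353, ωT=1.078486, cosh=1.640167, sinh=1.300057; start (x,ẋ)=(-0.007515, 0.377371) → end (x,ẋ)=(0.079372, 0.161722)
phase 3: p=0.4465, T=0.428, ωT=1.307626, cosh=1.983923, sinh=1.713461; start (x,ẋ)=(0.079372, 0.161722) → end (x,ẋ)=(-0.191155, -1.601060)
phase 4: p=0.8716, T=0.254, ωT=0.776021, cosh=1.316521, sinh=0.856288; start (x,ẋ)=(-0.191155, -1.601060) → end (x,ẋ)=(-0.976272, -4.888134)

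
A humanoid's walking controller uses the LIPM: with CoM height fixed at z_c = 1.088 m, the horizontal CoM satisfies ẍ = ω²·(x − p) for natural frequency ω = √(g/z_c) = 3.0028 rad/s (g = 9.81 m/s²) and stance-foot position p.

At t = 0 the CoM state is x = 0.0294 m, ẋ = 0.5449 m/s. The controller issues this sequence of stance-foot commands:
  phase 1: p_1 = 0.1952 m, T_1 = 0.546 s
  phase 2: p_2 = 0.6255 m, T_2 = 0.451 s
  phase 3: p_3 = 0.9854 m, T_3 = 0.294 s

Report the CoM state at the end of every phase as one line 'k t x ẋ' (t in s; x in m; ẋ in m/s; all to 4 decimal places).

1 0.5460 0.2019 0.2224
2 0.9970 -0.1159 -1.8404
3 1.2910 -1.1878 -5.9191

phase 1: p=0.1952, T=0.546, ωT=1.639529, cosh=2.673406, sinh=2.479335; start (x,ẋ)=(0.029400, 0.544900) → end (x,ẋ)=(0.201859, 0.222367)
phase 2: p=0.6255, T=0.451, ωT=1.354263, cosh=2.066021, sinh=1.807883; start (x,ẋ)=(0.201859, 0.222367) → end (x,ẋ)=(-0.115871, -1.840409)
phase 3: p=0.9854, T=0.294, ωT=0.882823, cosh=1.415665, sinh=1.002051; start (x,ẋ)=(-0.115871, -1.840409) → end (x,ẋ)=(-1.187786, -5.919082)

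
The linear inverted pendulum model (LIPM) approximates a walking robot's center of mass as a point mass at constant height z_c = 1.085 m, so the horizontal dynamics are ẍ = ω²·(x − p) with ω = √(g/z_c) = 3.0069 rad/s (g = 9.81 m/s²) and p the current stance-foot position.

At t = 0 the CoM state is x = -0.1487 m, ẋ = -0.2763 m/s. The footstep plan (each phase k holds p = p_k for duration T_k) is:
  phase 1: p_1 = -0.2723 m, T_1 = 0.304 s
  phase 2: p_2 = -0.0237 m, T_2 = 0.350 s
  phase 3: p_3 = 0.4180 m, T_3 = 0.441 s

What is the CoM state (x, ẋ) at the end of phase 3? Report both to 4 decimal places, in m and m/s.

x = -1.3942, ẋ = -5.0512

phase 1: p=-0.2723, T=0.304, ωT=0.914098, cosh=1.447701, sinh=1.046822; start (x,ẋ)=(-0.148700, -0.276300) → end (x,ẋ)=(-0.189555, -0.010945)
phase 2: p=-0.0237, T=0.350, ωT=1.052415, cosh=1.606827, sinh=1.257734; start (x,ẋ)=(-0.189555, -0.010945) → end (x,ẋ)=(-0.294779, -0.644832)
phase 3: p=0.4180, T=0.441, ωT=1.326043, cosh=2.015818, sinh=1.750293; start (x,ẋ)=(-0.294779, -0.644832) → end (x,ẋ)=(-1.394184, -5.051187)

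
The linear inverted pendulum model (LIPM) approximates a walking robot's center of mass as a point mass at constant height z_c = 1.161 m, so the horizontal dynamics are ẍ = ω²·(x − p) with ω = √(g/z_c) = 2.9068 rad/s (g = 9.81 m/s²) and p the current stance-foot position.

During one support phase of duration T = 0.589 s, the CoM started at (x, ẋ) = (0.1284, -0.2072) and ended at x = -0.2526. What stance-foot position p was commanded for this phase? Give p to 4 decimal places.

ωT = 2.9068·0.589 = 1.712105; cosh(ωT) = 2.860549, sinh(ωT) = 2.680064
x(T) = p + (x₀−p)·cosh(ωT) + (ẋ₀/ω)·sinh(ωT) ⇒ p·(1 − cosh) = x(T) − x₀·cosh − (ẋ₀/ω)·sinh
numerator   = -0.2526 − (0.1284)·2.860549 − (-0.2072/2.9068)·2.680064 = -0.428857
denominator = 1 − 2.860549 = -1.860549
p = -0.428857 / -1.860549 = 0.2305

p = 0.2305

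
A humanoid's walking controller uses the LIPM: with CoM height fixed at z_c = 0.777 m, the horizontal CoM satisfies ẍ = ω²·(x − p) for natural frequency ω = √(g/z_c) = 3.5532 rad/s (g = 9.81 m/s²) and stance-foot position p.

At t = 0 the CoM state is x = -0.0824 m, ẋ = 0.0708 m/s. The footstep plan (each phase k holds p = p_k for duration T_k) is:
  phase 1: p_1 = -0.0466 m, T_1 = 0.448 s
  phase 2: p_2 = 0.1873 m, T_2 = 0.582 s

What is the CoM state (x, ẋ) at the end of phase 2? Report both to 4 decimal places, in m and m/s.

phase 1: p=-0.0466, T=0.448, ωT=1.591834, cosh=2.558150, sinh=2.354598; start (x,ẋ)=(-0.082400, 0.070800) → end (x,ẋ)=(-0.091265, -0.118399)
phase 2: p=0.1873, T=0.582, ωT=2.067962, cosh=4.017568, sinh=3.891124; start (x,ẋ)=(-0.091265, -0.118399) → end (x,ẋ)=(-1.061512, -4.327095)

x = -1.0615, ẋ = -4.3271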